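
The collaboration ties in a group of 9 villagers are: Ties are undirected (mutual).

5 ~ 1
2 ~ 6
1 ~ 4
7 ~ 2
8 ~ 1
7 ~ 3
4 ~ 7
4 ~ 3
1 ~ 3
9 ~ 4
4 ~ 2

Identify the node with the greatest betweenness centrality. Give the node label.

4

Unnormalized betweenness of each node: 1:13, 2:7, 3:3/2, 4:31/2, 5:0, 6:0, 7:1, 8:0, 9:0.
4 has the largest value, 31/2, making it the main broker — the node through which the most shortest paths run.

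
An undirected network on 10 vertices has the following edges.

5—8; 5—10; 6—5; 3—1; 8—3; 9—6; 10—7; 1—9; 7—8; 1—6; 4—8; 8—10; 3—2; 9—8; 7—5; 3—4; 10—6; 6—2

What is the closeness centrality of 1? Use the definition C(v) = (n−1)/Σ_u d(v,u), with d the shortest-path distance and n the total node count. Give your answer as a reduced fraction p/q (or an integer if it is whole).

9/16

Distances from 1: 2:2, 3:1, 4:2, 5:2, 6:1, 7:3, 8:2, 9:1, 10:2. Sum = 16.
n = 10, so closeness = 9/16.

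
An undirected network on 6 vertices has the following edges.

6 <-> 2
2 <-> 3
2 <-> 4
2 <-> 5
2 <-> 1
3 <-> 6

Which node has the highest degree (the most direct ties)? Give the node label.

2

Degrees — 1:1, 2:5, 3:2, 4:1, 5:1, 6:2.
The maximum is 5, attained only by 2.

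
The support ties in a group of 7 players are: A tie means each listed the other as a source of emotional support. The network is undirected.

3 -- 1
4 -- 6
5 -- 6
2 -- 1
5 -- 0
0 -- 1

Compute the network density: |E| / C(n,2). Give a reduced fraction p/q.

2/7

There are 6 edges and 7 nodes, so the maximum possible is C(7,2) = 21.
Density = 6/21 = 2/7.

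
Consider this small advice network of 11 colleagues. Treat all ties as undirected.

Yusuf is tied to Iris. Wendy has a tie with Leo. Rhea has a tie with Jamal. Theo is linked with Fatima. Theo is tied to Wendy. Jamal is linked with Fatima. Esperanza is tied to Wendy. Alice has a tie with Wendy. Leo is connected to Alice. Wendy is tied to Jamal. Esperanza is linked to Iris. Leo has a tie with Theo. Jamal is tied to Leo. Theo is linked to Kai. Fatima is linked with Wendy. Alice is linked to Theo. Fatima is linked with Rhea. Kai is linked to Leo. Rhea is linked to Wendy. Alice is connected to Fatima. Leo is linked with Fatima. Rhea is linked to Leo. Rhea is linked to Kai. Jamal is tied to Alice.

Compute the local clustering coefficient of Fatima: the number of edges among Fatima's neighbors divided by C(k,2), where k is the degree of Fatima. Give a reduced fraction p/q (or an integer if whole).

Fatima's neighbors: Alice, Jamal, Leo, Rhea, Theo, and Wendy (k = 6).
Possible neighbor pairs: C(6,2) = 15. Edges among them: Alice–Jamal, Alice–Leo, Alice–Theo, Alice–Wendy, Jamal–Leo, Jamal–Rhea, Jamal–Wendy, Leo–Rhea, Leo–Theo, Leo–Wendy, Rhea–Wendy, Theo–Wendy → e = 12.
Clustering(Fatima) = 12/15 = 4/5.

4/5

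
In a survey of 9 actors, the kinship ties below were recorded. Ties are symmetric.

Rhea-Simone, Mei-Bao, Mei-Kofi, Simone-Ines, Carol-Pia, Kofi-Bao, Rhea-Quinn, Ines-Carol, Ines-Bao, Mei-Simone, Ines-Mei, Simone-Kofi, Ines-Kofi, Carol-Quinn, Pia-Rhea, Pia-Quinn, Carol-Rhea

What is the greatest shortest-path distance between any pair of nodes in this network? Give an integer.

3

Eccentricity of each node (its greatest distance to any other): Bao:3, Carol:2, Ines:2, Kofi:3, Mei:3, Pia:3, Quinn:3, Rhea:3, Simone:2.
The maximum eccentricity is 3, realized for instance by the pair Quinn–Mei via Quinn – Rhea – Simone – Mei. So the diameter is 3.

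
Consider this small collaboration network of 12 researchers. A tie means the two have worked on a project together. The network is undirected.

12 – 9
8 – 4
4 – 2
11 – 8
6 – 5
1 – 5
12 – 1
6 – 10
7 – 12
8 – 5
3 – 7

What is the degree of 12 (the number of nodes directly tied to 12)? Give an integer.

3

12 is directly tied to 1, 7, and 9. That is 3 neighbors, so the degree of 12 is 3.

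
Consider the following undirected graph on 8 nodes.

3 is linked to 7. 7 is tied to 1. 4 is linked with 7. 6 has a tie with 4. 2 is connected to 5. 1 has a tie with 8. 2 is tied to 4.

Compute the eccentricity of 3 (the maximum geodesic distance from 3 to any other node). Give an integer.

Distances from 3: 1:2, 2:3, 4:2, 5:4, 6:3, 7:1, 8:3.
The largest is 4 (to 5), so the eccentricity of 3 is 4.

4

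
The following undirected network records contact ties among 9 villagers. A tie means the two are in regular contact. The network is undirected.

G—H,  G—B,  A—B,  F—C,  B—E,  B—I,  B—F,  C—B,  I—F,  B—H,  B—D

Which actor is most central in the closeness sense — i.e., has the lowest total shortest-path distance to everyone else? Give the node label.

Farness (sum of distances to all others) for each node — A:15, B:8, C:14, D:15, E:15, F:13, G:14, H:14, I:14.
The smallest farness is 8, for B, so B has the highest closeness.

B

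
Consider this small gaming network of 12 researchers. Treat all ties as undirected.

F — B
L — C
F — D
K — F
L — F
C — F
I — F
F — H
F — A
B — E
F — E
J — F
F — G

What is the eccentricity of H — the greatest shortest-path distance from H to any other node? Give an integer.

2

Distances from H: A:2, B:2, C:2, D:2, E:2, F:1, G:2, I:2, J:2, K:2, L:2.
The largest is 2 (to L, I, G, D, J, E, A, C, B, and K), so the eccentricity of H is 2.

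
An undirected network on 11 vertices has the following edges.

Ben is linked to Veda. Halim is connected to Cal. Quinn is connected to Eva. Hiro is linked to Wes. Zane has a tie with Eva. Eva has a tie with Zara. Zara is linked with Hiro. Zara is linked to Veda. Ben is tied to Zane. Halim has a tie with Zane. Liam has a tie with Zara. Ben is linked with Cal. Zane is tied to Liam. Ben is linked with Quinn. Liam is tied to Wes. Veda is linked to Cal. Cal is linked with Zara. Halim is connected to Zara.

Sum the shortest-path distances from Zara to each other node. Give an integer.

14

Distances from Zara: Ben:2, Cal:1, Eva:1, Halim:1, Hiro:1, Liam:1, Quinn:2, Veda:1, Wes:2, Zane:2.
Sum = 2 + 1 + 1 + 1 + 1 + 1 + 2 + 1 + 2 + 2 = 14.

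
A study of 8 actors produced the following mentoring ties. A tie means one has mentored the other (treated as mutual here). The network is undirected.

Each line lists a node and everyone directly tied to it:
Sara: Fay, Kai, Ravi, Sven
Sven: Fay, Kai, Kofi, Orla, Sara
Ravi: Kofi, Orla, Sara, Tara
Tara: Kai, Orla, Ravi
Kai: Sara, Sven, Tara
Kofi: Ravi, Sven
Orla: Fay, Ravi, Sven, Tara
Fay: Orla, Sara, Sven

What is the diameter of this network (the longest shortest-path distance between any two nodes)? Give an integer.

2

Eccentricity of each node (its greatest distance to any other): Fay:2, Kai:2, Kofi:2, Orla:2, Ravi:2, Sara:2, Sven:2, Tara:2.
The maximum eccentricity is 2, realized for instance by the pair Sara–Tara via Sara – Kai – Tara. So the diameter is 2.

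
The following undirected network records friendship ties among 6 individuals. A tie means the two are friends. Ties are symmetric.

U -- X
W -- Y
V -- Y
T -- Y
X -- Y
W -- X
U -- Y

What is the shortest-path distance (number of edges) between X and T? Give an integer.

One shortest route is X – Y – T, which uses 2 edges, and X and T are not directly tied, so nothing shorter exists. So d(X,T) = 2.

2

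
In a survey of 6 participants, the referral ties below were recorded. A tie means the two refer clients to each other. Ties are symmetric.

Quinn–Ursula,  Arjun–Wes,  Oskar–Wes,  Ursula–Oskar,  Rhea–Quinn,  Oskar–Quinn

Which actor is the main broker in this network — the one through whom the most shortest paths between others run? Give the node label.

Unnormalized betweenness of each node: Arjun:0, Oskar:6, Quinn:4, Rhea:0, Ursula:0, Wes:4.
Oskar has the largest value, 6, making it the main broker — the node through which the most shortest paths run.

Oskar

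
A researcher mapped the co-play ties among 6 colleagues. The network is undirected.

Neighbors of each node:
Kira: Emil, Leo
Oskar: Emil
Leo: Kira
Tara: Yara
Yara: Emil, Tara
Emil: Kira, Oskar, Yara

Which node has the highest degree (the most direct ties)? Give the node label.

Emil

Degrees — Emil:3, Kira:2, Leo:1, Oskar:1, Tara:1, Yara:2.
The maximum is 3, attained only by Emil.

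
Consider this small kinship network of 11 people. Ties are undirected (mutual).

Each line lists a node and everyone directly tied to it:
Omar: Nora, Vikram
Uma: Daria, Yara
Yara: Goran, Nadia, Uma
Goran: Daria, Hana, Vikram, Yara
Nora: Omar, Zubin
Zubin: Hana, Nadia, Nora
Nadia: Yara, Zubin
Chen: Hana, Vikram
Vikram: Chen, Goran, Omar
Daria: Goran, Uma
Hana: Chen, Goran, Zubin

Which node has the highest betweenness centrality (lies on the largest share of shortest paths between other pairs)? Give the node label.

Goran

Unnormalized betweenness of each node: Chen:7/6, Daria:5/2, Goran:103/6, Hana:49/6, Nadia:4, Nora:8/3, Omar:17/6, Uma:1, Vikram:55/6, Yara:17/2, Zubin:53/6.
Goran has the largest value, 103/6, making it the main broker — the node through which the most shortest paths run.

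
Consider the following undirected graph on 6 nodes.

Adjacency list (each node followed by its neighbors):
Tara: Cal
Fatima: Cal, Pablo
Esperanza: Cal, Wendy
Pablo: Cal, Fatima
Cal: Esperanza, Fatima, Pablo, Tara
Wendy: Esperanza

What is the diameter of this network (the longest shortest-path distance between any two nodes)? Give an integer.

3

Eccentricity of each node (its greatest distance to any other): Cal:2, Esperanza:2, Fatima:3, Pablo:3, Tara:3, Wendy:3.
The maximum eccentricity is 3, realized for instance by the pair Wendy–Pablo via Wendy – Esperanza – Cal – Pablo. So the diameter is 3.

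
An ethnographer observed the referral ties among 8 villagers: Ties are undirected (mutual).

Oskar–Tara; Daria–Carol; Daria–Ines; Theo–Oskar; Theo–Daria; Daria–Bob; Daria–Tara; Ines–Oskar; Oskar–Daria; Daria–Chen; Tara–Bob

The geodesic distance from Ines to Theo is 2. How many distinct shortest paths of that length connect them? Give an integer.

2

The shortest distance is 2. The length-2 paths are: Ines–Daria–Theo; Ines–Oskar–Theo.
That gives 2 distinct shortest paths.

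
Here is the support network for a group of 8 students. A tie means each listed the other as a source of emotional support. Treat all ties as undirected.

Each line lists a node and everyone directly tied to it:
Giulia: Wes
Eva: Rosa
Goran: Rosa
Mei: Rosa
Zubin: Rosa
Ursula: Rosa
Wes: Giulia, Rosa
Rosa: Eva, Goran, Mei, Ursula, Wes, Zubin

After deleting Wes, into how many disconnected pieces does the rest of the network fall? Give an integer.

2

Without Wes, the remaining ties split the others into: {Eva, Goran, Mei, Rosa, Ursula, Zubin}; {Giulia}.
That's 2 separate components.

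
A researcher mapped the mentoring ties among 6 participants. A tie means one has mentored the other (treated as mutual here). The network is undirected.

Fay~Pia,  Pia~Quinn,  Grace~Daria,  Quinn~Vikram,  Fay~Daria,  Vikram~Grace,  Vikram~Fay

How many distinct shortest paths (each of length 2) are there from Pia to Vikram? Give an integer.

The shortest distance is 2. The length-2 paths are: Pia–Quinn–Vikram; Pia–Fay–Vikram.
That gives 2 distinct shortest paths.

2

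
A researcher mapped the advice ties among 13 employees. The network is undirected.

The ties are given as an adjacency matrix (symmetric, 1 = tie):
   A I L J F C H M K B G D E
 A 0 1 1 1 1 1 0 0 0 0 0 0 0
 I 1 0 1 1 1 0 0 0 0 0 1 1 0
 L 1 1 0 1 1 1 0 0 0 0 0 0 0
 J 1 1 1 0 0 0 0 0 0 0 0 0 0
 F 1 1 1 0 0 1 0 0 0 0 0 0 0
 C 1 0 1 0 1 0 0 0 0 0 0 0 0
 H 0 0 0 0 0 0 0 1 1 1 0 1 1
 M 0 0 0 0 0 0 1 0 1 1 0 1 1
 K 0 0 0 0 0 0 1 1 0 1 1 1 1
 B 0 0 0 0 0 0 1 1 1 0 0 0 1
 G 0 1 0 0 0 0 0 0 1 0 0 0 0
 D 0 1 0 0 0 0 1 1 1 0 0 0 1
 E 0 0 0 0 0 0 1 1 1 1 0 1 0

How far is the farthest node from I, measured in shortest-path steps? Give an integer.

Distances from I: A:1, B:3, C:2, D:1, E:2, F:1, G:1, H:2, J:1, K:2, L:1, M:2.
The largest is 3 (to B), so the eccentricity of I is 3.

3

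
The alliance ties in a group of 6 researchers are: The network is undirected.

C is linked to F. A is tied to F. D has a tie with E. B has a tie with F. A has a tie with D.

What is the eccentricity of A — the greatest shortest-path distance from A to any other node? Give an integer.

2

Distances from A: B:2, C:2, D:1, E:2, F:1.
The largest is 2 (to E, C, and B), so the eccentricity of A is 2.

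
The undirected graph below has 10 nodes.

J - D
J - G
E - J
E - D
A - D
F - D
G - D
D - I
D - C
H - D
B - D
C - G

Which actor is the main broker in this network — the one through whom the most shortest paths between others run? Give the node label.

Unnormalized betweenness of each node: A:0, B:0, C:0, D:32, E:0, F:0, G:1/2, H:0, I:0, J:1/2.
D has the largest value, 32, making it the main broker — the node through which the most shortest paths run.

D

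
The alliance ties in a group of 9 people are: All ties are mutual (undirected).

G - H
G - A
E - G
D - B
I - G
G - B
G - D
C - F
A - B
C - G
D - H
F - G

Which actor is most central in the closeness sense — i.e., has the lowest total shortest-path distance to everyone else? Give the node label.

Farness (sum of distances to all others) for each node — A:14, B:13, C:14, D:13, E:15, F:14, G:8, H:14, I:15.
The smallest farness is 8, for G, so G has the highest closeness.

G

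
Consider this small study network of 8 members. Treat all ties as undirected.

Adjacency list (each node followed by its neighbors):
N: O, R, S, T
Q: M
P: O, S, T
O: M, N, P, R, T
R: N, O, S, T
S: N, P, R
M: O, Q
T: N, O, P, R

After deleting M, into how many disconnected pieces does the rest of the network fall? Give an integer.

2

Without M, the remaining ties split the others into: {N, O, P, R, S, T}; {Q}.
That's 2 separate components.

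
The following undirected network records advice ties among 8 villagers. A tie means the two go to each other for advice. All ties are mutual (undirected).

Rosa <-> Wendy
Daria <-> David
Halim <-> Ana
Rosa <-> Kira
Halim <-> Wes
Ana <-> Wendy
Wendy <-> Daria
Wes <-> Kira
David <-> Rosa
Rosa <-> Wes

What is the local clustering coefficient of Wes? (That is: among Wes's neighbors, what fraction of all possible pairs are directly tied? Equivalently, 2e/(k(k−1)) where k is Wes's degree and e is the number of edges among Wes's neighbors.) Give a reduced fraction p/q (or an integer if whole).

1/3

Wes's neighbors: Halim, Kira, and Rosa (k = 3).
Possible neighbor pairs: C(3,2) = 3. Edges among them: Kira–Rosa → e = 1.
Clustering(Wes) = 1/3.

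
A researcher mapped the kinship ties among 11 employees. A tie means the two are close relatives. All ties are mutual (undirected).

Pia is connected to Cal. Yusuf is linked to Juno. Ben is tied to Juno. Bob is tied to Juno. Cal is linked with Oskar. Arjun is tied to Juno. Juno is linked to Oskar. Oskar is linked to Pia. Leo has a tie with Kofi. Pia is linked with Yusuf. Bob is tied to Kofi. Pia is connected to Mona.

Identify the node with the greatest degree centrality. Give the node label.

Juno

Degrees — Arjun:1, Ben:1, Bob:2, Cal:2, Juno:5, Kofi:2, Leo:1, Mona:1, Oskar:3, Pia:4, Yusuf:2.
The maximum is 5, attained only by Juno.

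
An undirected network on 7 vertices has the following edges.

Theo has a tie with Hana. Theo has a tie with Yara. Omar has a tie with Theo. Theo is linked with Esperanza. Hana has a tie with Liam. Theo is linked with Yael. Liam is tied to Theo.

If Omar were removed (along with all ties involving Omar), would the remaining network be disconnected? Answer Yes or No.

No

Even without Omar, every remaining node can still reach every other (the residual graph is connected), so Omar is not a cut vertex.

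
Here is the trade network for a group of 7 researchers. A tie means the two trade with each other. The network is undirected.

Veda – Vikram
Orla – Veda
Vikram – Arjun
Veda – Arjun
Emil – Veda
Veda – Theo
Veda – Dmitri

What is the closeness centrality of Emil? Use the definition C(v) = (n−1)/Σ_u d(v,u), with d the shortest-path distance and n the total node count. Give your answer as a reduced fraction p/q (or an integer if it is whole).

6/11

Distances from Emil: Arjun:2, Dmitri:2, Orla:2, Theo:2, Veda:1, Vikram:2. Sum = 11.
n = 7, so closeness = 6/11.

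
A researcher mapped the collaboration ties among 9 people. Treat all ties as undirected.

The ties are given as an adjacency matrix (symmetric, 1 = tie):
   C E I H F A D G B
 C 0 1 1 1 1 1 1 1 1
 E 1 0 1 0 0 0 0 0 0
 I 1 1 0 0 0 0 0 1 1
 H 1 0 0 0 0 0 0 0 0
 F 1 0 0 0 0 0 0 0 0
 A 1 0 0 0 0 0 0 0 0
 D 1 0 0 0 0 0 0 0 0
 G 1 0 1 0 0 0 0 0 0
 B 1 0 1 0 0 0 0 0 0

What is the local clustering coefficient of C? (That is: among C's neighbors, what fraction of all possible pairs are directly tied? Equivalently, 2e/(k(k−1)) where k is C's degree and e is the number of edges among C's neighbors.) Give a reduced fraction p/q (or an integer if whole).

C's neighbors: A, B, D, E, F, G, H, and I (k = 8).
Possible neighbor pairs: C(8,2) = 28. Edges among them: B–I, E–I, G–I → e = 3.
Clustering(C) = 3/28.

3/28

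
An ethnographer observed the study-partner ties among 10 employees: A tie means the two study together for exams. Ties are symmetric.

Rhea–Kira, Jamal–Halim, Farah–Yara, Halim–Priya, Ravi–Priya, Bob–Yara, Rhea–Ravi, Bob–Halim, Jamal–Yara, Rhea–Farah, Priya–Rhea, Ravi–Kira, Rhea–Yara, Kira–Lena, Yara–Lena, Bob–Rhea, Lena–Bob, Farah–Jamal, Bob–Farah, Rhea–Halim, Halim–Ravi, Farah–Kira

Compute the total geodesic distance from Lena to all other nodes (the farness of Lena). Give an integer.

Distances from Lena: Bob:1, Farah:2, Halim:2, Jamal:2, Kira:1, Priya:3, Ravi:2, Rhea:2, Yara:1.
Sum = 1 + 2 + 2 + 2 + 1 + 3 + 2 + 2 + 1 = 16.

16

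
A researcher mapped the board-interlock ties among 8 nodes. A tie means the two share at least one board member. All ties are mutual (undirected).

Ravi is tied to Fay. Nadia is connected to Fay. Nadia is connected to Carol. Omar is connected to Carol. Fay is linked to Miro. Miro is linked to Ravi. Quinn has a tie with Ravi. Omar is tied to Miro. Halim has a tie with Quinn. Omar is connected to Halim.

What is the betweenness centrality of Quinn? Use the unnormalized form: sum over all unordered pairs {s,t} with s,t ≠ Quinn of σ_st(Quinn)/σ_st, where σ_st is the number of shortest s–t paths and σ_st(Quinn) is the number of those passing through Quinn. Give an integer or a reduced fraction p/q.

Pairs whose geodesics pass through Quinn — Halim–Fay: 1/2; Halim–Ravi: 1.
All other pairs contribute 0.
Summing the contributions gives betweenness(Quinn) = 3/2.

3/2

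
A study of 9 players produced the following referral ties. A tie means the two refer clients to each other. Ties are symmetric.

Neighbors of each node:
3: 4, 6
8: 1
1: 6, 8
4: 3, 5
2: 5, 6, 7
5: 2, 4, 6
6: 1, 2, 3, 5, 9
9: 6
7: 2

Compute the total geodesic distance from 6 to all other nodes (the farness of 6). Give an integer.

11

Distances from 6: 1:1, 2:1, 3:1, 4:2, 5:1, 7:2, 8:2, 9:1.
Sum = 1 + 1 + 1 + 2 + 1 + 2 + 2 + 1 = 11.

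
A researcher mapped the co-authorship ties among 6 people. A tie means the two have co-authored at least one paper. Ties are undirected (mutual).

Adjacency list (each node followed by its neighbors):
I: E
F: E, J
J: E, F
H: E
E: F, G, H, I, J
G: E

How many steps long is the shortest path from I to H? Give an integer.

One shortest route is I – E – H, which uses 2 edges, and I and H are not directly tied, so nothing shorter exists. So d(I,H) = 2.

2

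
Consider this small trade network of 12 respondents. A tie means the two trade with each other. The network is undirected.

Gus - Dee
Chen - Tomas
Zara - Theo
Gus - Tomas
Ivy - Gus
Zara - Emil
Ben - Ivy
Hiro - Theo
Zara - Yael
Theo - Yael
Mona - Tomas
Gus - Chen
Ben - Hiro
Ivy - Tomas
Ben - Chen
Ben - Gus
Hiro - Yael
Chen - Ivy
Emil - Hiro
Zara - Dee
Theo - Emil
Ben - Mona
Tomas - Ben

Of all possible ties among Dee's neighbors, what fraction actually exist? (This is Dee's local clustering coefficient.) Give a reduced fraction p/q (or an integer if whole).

0

Dee's neighbors: Gus and Zara (k = 2).
Possible neighbor pairs: C(2,2) = 1. Edges among them: none → e = 0.
Clustering(Dee) = 0/1.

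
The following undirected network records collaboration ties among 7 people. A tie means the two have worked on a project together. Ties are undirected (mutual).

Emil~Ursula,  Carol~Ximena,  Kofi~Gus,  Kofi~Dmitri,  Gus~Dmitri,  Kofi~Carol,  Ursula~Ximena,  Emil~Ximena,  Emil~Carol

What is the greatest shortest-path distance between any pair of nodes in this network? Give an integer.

Eccentricity of each node (its greatest distance to any other): Carol:2, Dmitri:4, Emil:3, Gus:4, Kofi:3, Ursula:4, Ximena:3.
The maximum eccentricity is 4, realized for instance by the pair Ursula–Dmitri via Ursula – Emil – Carol – Kofi – Dmitri. So the diameter is 4.

4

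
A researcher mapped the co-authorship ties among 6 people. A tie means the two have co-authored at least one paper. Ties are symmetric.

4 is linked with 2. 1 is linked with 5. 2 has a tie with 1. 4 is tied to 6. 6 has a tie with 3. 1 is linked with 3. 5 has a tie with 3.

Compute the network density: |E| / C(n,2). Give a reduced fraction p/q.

7/15

There are 7 edges and 6 nodes, so the maximum possible is C(6,2) = 15.
Density = 7/15.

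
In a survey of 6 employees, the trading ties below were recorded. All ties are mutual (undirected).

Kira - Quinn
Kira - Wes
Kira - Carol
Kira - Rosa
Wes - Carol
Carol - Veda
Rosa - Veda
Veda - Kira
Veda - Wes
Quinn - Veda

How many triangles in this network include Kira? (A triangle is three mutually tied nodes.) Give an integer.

5

Kira's neighbors: Carol, Quinn, Rosa, Veda, and Wes.
Neighbor pairs that are themselves tied: Kira–Carol–Veda; Kira–Carol–Wes; Kira–Quinn–Veda; Kira–Rosa–Veda; Kira–Veda–Wes. Each forms one triangle with Kira, for 5 in total.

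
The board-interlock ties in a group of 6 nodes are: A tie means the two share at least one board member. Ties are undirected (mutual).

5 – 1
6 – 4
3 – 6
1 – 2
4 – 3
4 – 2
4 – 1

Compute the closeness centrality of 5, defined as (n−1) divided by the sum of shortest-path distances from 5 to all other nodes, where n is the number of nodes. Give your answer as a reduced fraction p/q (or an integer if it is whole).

Distances from 5: 1:1, 2:2, 3:3, 4:2, 6:3. Sum = 11.
n = 6, so closeness = 5/11.

5/11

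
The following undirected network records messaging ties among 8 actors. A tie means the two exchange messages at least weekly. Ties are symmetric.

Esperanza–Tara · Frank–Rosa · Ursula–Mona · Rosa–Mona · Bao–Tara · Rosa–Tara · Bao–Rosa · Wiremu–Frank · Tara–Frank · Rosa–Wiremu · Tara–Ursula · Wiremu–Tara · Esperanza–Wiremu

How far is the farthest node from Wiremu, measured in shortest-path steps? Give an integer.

Distances from Wiremu: Bao:2, Esperanza:1, Frank:1, Mona:2, Rosa:1, Tara:1, Ursula:2.
The largest is 2 (to Bao, Mona, and Ursula), so the eccentricity of Wiremu is 2.

2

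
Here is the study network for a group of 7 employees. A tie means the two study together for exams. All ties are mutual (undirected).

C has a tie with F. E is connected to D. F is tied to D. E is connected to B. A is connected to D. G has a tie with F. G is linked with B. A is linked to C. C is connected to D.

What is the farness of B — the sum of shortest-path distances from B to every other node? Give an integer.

12

Distances from B: A:3, C:3, D:2, E:1, F:2, G:1.
Sum = 3 + 3 + 2 + 1 + 2 + 1 = 12.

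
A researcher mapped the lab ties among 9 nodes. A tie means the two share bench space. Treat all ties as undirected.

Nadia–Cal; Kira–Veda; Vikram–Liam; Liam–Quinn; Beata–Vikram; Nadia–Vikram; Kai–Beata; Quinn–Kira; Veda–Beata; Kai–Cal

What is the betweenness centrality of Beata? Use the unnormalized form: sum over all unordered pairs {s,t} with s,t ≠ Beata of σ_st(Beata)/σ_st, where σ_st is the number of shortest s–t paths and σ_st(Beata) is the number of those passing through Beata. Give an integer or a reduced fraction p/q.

Pairs whose geodesics pass through Beata — Veda–Liam: 1/2; Veda–Vikram: 1; Veda–Nadia: 1; Veda–Cal: 1; Veda–Kai: 1; Kira–Vikram: 1/2; Kira–Nadia: 1/2; Kira–Cal: 1; Kira–Kai: 1; Quinn–Kai: 2/2; Liam–Kai: 1; Vikram–Kai: 1.
All other pairs contribute 0.
Summing the contributions gives betweenness(Beata) = 21/2.

21/2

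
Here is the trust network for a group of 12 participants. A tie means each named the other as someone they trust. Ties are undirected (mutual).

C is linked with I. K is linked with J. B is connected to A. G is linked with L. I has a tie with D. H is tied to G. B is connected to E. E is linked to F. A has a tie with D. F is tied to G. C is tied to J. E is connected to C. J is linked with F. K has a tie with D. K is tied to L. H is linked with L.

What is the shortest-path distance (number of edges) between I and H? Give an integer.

One shortest route is I – D – K – L – H, which uses 4 edges, and at distance 3 from I we only reach {B, F, L}, which does not include H. So d(I,H) = 4.

4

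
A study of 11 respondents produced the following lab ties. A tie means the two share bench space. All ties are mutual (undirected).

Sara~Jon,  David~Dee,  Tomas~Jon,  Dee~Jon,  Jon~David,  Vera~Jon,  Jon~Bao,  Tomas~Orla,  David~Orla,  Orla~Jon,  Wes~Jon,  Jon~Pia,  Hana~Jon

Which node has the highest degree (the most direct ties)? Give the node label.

Jon

Degrees — Bao:1, David:3, Dee:2, Hana:1, Jon:10, Orla:3, Pia:1, Sara:1, Tomas:2, Vera:1, Wes:1.
The maximum is 10, attained only by Jon.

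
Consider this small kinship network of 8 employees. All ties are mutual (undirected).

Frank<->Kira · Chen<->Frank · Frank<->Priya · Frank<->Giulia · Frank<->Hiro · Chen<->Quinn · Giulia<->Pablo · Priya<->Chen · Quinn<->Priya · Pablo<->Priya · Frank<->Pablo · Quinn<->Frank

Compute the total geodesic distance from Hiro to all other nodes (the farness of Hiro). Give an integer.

Distances from Hiro: Chen:2, Frank:1, Giulia:2, Kira:2, Pablo:2, Priya:2, Quinn:2.
Sum = 2 + 1 + 2 + 2 + 2 + 2 + 2 = 13.

13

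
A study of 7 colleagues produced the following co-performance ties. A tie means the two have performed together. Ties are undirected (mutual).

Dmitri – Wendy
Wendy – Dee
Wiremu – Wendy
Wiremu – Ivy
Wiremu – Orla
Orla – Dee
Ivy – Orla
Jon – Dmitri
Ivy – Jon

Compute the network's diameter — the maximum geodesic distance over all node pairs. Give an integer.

3

Eccentricity of each node (its greatest distance to any other): Dee:3, Dmitri:3, Ivy:2, Jon:3, Orla:3, Wendy:2, Wiremu:2.
The maximum eccentricity is 3, realized for instance by the pair Dmitri–Orla via Dmitri – Jon – Ivy – Orla. So the diameter is 3.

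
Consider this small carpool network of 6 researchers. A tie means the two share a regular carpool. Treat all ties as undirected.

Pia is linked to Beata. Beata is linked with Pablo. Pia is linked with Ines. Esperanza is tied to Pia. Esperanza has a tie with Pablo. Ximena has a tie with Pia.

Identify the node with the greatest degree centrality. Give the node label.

Pia

Degrees — Beata:2, Esperanza:2, Ines:1, Pablo:2, Pia:4, Ximena:1.
The maximum is 4, attained only by Pia.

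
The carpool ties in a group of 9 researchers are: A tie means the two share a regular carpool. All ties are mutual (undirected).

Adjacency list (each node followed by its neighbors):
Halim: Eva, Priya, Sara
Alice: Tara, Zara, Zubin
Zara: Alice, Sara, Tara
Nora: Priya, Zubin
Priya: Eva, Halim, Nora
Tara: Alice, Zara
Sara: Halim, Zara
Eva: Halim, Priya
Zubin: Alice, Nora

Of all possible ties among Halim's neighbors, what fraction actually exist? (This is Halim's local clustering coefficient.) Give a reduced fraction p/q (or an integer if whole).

1/3

Halim's neighbors: Eva, Priya, and Sara (k = 3).
Possible neighbor pairs: C(3,2) = 3. Edges among them: Eva–Priya → e = 1.
Clustering(Halim) = 1/3.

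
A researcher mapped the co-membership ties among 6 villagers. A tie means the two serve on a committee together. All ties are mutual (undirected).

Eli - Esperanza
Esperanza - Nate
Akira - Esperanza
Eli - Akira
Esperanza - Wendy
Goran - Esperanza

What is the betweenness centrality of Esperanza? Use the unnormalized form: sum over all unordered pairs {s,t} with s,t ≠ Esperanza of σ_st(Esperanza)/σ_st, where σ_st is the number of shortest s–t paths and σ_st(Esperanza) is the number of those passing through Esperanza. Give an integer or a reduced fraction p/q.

9

Pairs whose geodesics pass through Esperanza — Goran–Wendy: 1; Goran–Nate: 1; Goran–Akira: 1; Goran–Eli: 1; Wendy–Nate: 1; Wendy–Akira: 1; Wendy–Eli: 1; Nate–Akira: 1; Nate–Eli: 1.
All other pairs contribute 0.
Summing the contributions gives betweenness(Esperanza) = 9.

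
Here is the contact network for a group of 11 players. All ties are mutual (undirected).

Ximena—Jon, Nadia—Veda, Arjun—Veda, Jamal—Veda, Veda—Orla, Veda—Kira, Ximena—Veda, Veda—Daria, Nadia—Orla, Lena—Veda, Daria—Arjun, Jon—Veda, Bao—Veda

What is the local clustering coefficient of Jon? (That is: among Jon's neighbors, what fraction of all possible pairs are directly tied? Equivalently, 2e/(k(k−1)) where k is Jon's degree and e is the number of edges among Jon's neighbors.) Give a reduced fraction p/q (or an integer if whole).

1

Jon's neighbors: Veda and Ximena (k = 2).
Possible neighbor pairs: C(2,2) = 1. Edges among them: Veda–Ximena → e = 1.
Clustering(Jon) = 1/1.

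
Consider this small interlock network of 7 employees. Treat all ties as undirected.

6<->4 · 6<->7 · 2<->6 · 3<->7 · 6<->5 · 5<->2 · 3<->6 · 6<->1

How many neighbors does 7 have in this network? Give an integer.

7 is directly tied to 3 and 6. That is 2 neighbors, so the degree of 7 is 2.

2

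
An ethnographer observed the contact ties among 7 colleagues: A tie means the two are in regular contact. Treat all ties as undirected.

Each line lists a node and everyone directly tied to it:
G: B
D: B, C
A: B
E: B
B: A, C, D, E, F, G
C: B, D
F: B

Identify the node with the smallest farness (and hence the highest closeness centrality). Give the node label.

Farness (sum of distances to all others) for each node — A:11, B:6, C:10, D:10, E:11, F:11, G:11.
The smallest farness is 6, for B, so B has the highest closeness.

B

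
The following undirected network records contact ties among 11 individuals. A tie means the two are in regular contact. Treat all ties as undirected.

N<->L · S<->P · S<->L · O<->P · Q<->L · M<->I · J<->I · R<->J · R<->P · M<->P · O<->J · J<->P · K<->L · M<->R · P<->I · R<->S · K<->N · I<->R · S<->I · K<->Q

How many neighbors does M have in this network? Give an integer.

3

M is directly tied to I, P, and R. That is 3 neighbors, so the degree of M is 3.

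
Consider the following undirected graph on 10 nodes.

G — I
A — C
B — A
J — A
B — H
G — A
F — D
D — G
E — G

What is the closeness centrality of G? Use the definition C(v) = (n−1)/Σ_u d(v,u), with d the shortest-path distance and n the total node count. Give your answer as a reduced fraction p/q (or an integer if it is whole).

3/5

Distances from G: A:1, B:2, C:2, D:1, E:1, F:2, H:3, I:1, J:2. Sum = 15.
n = 10, so closeness = 9/15 = 3/5.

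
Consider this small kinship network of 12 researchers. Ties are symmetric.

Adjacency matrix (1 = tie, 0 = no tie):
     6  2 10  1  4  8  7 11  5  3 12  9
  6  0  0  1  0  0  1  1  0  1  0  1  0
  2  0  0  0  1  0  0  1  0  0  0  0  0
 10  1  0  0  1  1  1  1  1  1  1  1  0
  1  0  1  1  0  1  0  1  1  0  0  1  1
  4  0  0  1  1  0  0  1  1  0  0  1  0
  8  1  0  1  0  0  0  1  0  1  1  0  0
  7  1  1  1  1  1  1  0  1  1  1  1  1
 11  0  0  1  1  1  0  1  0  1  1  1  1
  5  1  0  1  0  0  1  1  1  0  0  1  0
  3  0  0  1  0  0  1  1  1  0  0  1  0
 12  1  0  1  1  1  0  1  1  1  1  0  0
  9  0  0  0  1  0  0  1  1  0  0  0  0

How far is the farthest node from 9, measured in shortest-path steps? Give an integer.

2

Distances from 9: 1:1, 2:2, 3:2, 4:2, 5:2, 6:2, 7:1, 8:2, 10:2, 11:1, 12:2.
The largest is 2 (to 2, 10, 4, 12, 6, 8, 5, and 3), so the eccentricity of 9 is 2.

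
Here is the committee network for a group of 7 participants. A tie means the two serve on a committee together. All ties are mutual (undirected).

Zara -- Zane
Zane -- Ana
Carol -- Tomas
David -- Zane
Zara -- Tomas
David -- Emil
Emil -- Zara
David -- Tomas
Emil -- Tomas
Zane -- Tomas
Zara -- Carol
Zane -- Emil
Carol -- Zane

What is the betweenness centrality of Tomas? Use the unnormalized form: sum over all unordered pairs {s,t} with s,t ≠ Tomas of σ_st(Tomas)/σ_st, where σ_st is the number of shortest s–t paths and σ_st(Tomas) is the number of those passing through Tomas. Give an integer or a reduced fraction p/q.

7/6

Pairs whose geodesics pass through Tomas — Zara–David: 1/3; Emil–Carol: 1/3; David–Carol: 1/2.
All other pairs contribute 0.
Summing the contributions gives betweenness(Tomas) = 7/6.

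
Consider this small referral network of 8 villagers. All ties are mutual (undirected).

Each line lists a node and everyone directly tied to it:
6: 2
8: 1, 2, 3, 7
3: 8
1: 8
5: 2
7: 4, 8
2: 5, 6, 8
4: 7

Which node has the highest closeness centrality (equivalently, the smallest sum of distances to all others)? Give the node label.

8

Farness (sum of distances to all others) for each node — 1:16, 2:12, 3:16, 4:20, 5:18, 6:18, 7:14, 8:10.
The smallest farness is 10, for 8, so 8 has the highest closeness.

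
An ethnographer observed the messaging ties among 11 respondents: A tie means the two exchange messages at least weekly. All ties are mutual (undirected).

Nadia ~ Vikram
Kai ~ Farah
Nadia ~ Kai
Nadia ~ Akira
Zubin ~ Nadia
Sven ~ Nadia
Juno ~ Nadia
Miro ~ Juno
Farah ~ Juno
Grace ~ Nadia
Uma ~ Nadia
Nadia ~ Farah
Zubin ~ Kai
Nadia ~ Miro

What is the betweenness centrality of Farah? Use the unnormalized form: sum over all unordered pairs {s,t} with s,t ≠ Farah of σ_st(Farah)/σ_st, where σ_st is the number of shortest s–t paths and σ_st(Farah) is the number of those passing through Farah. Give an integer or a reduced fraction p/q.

Pairs whose geodesics pass through Farah — Juno–Kai: 1/2.
All other pairs contribute 0.
Summing the contributions gives betweenness(Farah) = 1/2.

1/2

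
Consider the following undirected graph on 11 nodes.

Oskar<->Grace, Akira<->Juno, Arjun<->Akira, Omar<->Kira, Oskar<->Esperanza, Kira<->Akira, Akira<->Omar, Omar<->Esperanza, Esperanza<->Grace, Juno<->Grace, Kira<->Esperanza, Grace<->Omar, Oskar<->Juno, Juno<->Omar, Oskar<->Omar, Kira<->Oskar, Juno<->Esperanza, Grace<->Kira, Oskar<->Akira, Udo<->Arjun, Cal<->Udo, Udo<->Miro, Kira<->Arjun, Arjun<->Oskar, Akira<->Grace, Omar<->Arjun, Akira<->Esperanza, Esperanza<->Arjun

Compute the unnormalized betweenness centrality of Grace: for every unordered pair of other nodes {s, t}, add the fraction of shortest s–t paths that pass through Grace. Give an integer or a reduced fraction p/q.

1/5

Pairs whose geodesics pass through Grace — Kira–Juno: 1/5.
All other pairs contribute 0.
Summing the contributions gives betweenness(Grace) = 1/5.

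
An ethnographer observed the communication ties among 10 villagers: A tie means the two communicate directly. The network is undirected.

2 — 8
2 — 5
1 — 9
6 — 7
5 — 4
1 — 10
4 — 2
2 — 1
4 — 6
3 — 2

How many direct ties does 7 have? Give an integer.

7 is directly tied to 6. That is 1 neighbor, so the degree of 7 is 1.

1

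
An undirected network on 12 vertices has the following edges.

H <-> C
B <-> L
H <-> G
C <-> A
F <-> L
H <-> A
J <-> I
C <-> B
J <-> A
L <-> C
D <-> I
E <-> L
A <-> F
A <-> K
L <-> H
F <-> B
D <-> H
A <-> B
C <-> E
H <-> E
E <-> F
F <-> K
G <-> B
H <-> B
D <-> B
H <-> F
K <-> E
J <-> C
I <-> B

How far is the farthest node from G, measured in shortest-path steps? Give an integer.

3

Distances from G: A:2, B:1, C:2, D:2, E:2, F:2, H:1, I:2, J:3, K:3, L:2.
The largest is 3 (to J and K), so the eccentricity of G is 3.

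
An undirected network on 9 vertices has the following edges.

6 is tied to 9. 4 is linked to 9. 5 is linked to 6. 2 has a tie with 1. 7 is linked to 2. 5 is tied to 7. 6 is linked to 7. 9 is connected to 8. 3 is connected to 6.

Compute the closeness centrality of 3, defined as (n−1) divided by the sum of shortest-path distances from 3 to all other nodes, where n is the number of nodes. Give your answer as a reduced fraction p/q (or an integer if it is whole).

Distances from 3: 1:4, 2:3, 4:3, 5:2, 6:1, 7:2, 8:3, 9:2. Sum = 20.
n = 9, so closeness = 8/20 = 2/5.

2/5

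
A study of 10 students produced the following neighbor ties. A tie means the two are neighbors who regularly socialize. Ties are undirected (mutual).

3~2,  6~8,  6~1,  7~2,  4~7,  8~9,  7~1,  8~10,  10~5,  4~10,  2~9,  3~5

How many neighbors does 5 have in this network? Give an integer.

5 is directly tied to 3 and 10. That is 2 neighbors, so the degree of 5 is 2.

2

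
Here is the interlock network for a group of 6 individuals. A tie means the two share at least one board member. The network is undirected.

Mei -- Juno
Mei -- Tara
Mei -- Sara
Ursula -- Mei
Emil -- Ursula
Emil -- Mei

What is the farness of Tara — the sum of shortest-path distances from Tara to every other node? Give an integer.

Distances from Tara: Emil:2, Juno:2, Mei:1, Sara:2, Ursula:2.
Sum = 2 + 2 + 1 + 2 + 2 = 9.

9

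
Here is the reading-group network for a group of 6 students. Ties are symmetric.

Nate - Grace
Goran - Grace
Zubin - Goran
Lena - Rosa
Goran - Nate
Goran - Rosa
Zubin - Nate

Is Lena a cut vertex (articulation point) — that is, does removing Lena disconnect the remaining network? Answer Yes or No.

No

Even without Lena, every remaining node can still reach every other (the residual graph is connected), so Lena is not a cut vertex.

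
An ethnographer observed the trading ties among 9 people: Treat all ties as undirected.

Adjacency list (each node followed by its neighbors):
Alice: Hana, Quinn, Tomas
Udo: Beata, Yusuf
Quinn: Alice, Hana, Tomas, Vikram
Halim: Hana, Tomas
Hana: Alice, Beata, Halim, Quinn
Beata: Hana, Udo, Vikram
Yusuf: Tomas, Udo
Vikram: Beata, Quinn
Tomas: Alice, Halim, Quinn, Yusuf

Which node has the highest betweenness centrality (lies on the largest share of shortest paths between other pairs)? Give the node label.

Tomas

Unnormalized betweenness of each node: Alice:47/60, Beata:21/4, Halim:47/60, Hana:61/10, Quinn:93/20, Tomas:83/12, Udo:39/20, Vikram:31/30, Yusuf:38/15.
Tomas has the largest value, 83/12, making it the main broker — the node through which the most shortest paths run.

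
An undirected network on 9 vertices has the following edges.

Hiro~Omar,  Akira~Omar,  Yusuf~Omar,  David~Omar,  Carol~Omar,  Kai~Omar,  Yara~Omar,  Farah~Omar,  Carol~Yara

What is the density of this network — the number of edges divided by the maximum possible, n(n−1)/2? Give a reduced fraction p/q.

1/4

There are 9 edges and 9 nodes, so the maximum possible is C(9,2) = 36.
Density = 9/36 = 1/4.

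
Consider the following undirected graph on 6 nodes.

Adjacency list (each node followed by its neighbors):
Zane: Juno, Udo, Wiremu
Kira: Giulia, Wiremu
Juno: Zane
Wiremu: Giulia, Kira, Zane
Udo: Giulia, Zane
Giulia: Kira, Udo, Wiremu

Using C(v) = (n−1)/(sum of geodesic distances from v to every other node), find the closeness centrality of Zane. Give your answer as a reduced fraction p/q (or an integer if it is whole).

5/7

Distances from Zane: Giulia:2, Juno:1, Kira:2, Udo:1, Wiremu:1. Sum = 7.
n = 6, so closeness = 5/7.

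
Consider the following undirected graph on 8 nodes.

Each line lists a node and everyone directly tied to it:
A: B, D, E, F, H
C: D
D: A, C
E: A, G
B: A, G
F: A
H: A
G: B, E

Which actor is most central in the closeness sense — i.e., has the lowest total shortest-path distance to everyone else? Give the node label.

A

Farness (sum of distances to all others) for each node — A:9, B:13, C:19, D:13, E:13, F:15, G:17, H:15.
The smallest farness is 9, for A, so A has the highest closeness.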